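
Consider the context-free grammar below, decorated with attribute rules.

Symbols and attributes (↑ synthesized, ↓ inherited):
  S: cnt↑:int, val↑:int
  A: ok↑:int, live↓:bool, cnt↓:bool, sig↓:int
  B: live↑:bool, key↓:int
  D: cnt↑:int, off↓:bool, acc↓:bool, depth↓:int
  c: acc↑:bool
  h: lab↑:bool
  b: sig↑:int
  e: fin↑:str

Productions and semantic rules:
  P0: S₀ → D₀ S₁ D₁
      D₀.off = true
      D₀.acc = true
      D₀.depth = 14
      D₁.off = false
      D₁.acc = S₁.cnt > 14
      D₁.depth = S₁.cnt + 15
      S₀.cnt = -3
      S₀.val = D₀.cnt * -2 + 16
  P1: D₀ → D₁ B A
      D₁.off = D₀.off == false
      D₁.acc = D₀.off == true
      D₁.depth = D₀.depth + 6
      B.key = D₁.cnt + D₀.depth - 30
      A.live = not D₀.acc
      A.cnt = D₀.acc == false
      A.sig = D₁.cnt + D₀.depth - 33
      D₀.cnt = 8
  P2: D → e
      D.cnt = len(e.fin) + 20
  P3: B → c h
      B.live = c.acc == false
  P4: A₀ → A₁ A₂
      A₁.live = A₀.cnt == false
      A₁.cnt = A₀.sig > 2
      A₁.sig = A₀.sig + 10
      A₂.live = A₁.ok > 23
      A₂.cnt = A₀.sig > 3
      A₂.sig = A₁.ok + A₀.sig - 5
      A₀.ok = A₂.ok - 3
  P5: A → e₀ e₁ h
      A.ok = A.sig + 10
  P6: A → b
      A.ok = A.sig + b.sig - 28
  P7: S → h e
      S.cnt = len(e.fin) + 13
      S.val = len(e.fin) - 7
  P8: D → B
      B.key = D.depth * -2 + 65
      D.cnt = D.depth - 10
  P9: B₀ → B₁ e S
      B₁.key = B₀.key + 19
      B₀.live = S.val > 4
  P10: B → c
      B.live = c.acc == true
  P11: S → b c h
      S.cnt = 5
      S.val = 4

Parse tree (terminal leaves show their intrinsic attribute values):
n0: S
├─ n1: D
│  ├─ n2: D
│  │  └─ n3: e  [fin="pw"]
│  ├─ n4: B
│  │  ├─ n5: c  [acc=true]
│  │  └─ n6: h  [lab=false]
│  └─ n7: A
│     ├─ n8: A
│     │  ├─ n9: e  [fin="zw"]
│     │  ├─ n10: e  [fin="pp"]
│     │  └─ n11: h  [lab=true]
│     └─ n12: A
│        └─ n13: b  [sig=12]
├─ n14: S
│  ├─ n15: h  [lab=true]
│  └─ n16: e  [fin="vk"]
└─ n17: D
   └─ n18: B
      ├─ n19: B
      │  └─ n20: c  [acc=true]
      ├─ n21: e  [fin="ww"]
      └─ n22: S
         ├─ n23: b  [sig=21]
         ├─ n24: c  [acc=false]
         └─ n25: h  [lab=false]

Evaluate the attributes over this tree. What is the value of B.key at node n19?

1. n1.off = true  [true]
2. n1.acc = true  [true]
3. n1.depth = 14  [14]
4. n2.off = false  [D₀.off == false]
5. n2.acc = true  [D₀.off == true]
6. n2.depth = 20  [D₀.depth + 6]
7. n3.fin = "pw"  [terminal]
8. n2.cnt = 22  [len(e.fin) + 20]
9. n4.key = 6  [D₁.cnt + D₀.depth - 30]
10. n5.acc = true  [terminal]
11. n6.lab = false  [terminal]
12. n4.live = false  [c.acc == false]
13. n7.live = false  [not D₀.acc]
14. n7.cnt = false  [D₀.acc == false]
15. n7.sig = 3  [D₁.cnt + D₀.depth - 33]
16. n8.live = true  [A₀.cnt == false]
17. n8.cnt = true  [A₀.sig > 2]
18. n8.sig = 13  [A₀.sig + 10]
19. n9.fin = "zw"  [terminal]
20. n10.fin = "pp"  [terminal]
21. n11.lab = true  [terminal]
22. n8.ok = 23  [A.sig + 10]
23. n12.live = false  [A₁.ok > 23]
24. n12.cnt = false  [A₀.sig > 3]
25. n12.sig = 21  [A₁.ok + A₀.sig - 5]
26. n13.sig = 12  [terminal]
27. n12.ok = 5  [A.sig + b.sig - 28]
28. n7.ok = 2  [A₂.ok - 3]
29. n1.cnt = 8  [8]
30. n15.lab = true  [terminal]
31. n16.fin = "vk"  [terminal]
32. n14.cnt = 15  [len(e.fin) + 13]
33. n14.val = -5  [len(e.fin) - 7]
34. n17.off = false  [false]
35. n17.acc = true  [S₁.cnt > 14]
36. n17.depth = 30  [S₁.cnt + 15]
37. n18.key = 5  [D.depth * -2 + 65]
38. n19.key = 24  [B₀.key + 19]
39. n20.acc = true  [terminal]
40. n19.live = true  [c.acc == true]
41. n21.fin = "ww"  [terminal]
42. n23.sig = 21  [terminal]
43. n24.acc = false  [terminal]
44. n25.lab = false  [terminal]
45. n22.cnt = 5  [5]
46. n22.val = 4  [4]
47. n18.live = false  [S.val > 4]
48. n17.cnt = 20  [D.depth - 10]
49. n0.cnt = -3  [-3]
50. n0.val = 0  [D₀.cnt * -2 + 16]

24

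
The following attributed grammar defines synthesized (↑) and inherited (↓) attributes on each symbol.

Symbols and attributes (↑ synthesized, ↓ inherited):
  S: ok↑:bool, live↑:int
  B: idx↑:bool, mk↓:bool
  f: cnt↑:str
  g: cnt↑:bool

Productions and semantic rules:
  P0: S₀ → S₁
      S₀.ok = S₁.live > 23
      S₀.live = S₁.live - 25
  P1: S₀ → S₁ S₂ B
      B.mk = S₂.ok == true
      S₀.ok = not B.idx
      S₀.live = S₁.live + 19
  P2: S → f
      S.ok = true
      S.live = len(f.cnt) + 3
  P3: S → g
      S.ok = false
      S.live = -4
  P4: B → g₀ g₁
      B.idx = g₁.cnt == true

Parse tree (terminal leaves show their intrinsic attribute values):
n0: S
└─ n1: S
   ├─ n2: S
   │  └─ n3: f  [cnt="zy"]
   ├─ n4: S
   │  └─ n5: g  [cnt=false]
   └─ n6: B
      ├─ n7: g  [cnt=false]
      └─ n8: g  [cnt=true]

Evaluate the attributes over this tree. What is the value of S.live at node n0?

1. n3.cnt = "zy"  [terminal]
2. n2.ok = true  [true]
3. n2.live = 5  [len(f.cnt) + 3]
4. n5.cnt = false  [terminal]
5. n4.ok = false  [false]
6. n4.live = -4  [-4]
7. n6.mk = false  [S₂.ok == true]
8. n7.cnt = false  [terminal]
9. n8.cnt = true  [terminal]
10. n6.idx = true  [g₁.cnt == true]
11. n1.ok = false  [not B.idx]
12. n1.live = 24  [S₁.live + 19]
13. n0.ok = true  [S₁.live > 23]
14. n0.live = -1  [S₁.live - 25]

-1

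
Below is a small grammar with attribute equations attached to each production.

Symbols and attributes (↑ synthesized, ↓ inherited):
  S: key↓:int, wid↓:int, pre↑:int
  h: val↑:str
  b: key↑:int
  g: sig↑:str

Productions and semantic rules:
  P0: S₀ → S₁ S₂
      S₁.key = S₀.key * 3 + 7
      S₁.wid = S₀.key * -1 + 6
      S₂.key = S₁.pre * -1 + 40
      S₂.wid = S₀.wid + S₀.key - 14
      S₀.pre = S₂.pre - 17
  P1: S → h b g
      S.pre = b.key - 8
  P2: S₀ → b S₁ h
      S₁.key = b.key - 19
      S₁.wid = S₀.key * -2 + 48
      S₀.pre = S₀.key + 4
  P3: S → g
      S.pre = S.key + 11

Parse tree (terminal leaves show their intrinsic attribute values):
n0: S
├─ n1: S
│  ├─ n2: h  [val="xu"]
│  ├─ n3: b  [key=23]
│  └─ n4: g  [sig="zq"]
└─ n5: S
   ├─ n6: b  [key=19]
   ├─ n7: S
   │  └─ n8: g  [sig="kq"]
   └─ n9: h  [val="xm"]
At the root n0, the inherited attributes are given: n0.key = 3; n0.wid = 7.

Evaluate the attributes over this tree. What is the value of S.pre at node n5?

29

1. n0.key = 3  [given at root]
2. n0.wid = 7  [given at root]
3. n1.key = 16  [S₀.key * 3 + 7]
4. n1.wid = 3  [S₀.key * -1 + 6]
5. n2.val = "xu"  [terminal]
6. n3.key = 23  [terminal]
7. n4.sig = "zq"  [terminal]
8. n1.pre = 15  [b.key - 8]
9. n5.key = 25  [S₁.pre * -1 + 40]
10. n5.wid = -4  [S₀.wid + S₀.key - 14]
11. n6.key = 19  [terminal]
12. n7.key = 0  [b.key - 19]
13. n7.wid = -2  [S₀.key * -2 + 48]
14. n8.sig = "kq"  [terminal]
15. n7.pre = 11  [S.key + 11]
16. n9.val = "xm"  [terminal]
17. n5.pre = 29  [S₀.key + 4]
18. n0.pre = 12  [S₂.pre - 17]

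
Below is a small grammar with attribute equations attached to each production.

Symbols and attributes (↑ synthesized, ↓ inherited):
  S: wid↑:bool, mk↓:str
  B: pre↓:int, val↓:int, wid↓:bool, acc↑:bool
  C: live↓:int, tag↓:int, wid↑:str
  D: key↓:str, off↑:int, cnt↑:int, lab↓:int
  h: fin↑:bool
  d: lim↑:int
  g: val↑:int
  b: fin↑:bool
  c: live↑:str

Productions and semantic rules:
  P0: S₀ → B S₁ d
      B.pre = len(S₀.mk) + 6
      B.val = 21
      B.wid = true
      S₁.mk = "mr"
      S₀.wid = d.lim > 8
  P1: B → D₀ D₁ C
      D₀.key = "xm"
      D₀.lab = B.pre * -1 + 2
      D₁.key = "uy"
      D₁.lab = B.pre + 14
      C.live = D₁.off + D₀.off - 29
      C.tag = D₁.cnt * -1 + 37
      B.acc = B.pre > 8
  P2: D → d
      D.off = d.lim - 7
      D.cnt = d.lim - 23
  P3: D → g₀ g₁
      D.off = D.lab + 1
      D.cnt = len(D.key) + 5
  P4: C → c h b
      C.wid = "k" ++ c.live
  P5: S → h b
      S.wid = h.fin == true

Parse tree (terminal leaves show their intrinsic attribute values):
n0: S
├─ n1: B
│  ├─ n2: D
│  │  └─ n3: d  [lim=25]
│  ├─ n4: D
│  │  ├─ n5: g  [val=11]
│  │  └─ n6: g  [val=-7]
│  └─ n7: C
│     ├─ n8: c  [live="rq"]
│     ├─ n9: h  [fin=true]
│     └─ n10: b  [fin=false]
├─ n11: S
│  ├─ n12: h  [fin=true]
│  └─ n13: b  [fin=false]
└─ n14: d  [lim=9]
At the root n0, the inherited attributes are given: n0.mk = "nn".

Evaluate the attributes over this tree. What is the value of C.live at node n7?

1. n0.mk = "nn"  [given at root]
2. n1.pre = 8  [len(S₀.mk) + 6]
3. n1.val = 21  [21]
4. n1.wid = true  [true]
5. n2.key = "xm"  ["xm"]
6. n2.lab = -6  [B.pre * -1 + 2]
7. n3.lim = 25  [terminal]
8. n2.off = 18  [d.lim - 7]
9. n2.cnt = 2  [d.lim - 23]
10. n4.key = "uy"  ["uy"]
11. n4.lab = 22  [B.pre + 14]
12. n5.val = 11  [terminal]
13. n6.val = -7  [terminal]
14. n4.off = 23  [D.lab + 1]
15. n4.cnt = 7  [len(D.key) + 5]
16. n7.live = 12  [D₁.off + D₀.off - 29]
17. n7.tag = 30  [D₁.cnt * -1 + 37]
18. n8.live = "rq"  [terminal]
19. n9.fin = true  [terminal]
20. n10.fin = false  [terminal]
21. n7.wid = "krq"  ["k" ++ c.live]
22. n1.acc = false  [B.pre > 8]
23. n11.mk = "mr"  ["mr"]
24. n12.fin = true  [terminal]
25. n13.fin = false  [terminal]
26. n11.wid = true  [h.fin == true]
27. n14.lim = 9  [terminal]
28. n0.wid = true  [d.lim > 8]

12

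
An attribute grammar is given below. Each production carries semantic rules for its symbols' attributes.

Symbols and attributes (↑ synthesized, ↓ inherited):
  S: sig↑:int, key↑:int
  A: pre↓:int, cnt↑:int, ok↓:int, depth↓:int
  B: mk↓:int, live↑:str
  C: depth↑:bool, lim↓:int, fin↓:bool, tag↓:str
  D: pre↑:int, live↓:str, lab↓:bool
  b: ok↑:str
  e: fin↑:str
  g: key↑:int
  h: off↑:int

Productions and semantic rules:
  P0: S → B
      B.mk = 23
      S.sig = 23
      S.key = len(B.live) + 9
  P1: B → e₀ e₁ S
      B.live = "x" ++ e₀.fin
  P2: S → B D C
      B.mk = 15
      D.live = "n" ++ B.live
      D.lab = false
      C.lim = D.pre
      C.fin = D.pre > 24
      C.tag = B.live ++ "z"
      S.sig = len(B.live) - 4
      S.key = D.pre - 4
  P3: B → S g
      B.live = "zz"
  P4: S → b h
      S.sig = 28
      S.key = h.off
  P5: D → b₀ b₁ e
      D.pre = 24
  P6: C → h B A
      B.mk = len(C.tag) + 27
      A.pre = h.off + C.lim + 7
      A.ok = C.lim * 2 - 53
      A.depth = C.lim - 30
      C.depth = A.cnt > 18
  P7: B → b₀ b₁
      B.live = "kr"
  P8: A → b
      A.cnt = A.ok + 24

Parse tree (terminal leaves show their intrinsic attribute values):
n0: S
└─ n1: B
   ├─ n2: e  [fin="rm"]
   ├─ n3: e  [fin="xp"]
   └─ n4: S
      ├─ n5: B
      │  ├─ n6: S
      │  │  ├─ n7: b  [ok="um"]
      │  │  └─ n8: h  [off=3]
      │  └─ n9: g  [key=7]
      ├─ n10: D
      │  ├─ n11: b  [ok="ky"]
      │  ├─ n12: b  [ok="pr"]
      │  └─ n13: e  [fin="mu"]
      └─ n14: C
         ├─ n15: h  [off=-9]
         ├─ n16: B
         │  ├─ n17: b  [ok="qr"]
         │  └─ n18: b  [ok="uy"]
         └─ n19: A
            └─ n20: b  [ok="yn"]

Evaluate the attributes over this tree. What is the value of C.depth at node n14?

1. n1.mk = 23  [23]
2. n2.fin = "rm"  [terminal]
3. n3.fin = "xp"  [terminal]
4. n5.mk = 15  [15]
5. n7.ok = "um"  [terminal]
6. n8.off = 3  [terminal]
7. n6.sig = 28  [28]
8. n6.key = 3  [h.off]
9. n9.key = 7  [terminal]
10. n5.live = "zz"  ["zz"]
11. n10.live = "nzz"  ["n" ++ B.live]
12. n10.lab = false  [false]
13. n11.ok = "ky"  [terminal]
14. n12.ok = "pr"  [terminal]
15. n13.fin = "mu"  [terminal]
16. n10.pre = 24  [24]
17. n14.lim = 24  [D.pre]
18. n14.fin = false  [D.pre > 24]
19. n14.tag = "zzz"  [B.live ++ "z"]
20. n15.off = -9  [terminal]
21. n16.mk = 30  [len(C.tag) + 27]
22. n17.ok = "qr"  [terminal]
23. n18.ok = "uy"  [terminal]
24. n16.live = "kr"  ["kr"]
25. n19.pre = 22  [h.off + C.lim + 7]
26. n19.ok = -5  [C.lim * 2 - 53]
27. n19.depth = -6  [C.lim - 30]
28. n20.ok = "yn"  [terminal]
29. n19.cnt = 19  [A.ok + 24]
30. n14.depth = true  [A.cnt > 18]
31. n4.sig = -2  [len(B.live) - 4]
32. n4.key = 20  [D.pre - 4]
33. n1.live = "xrm"  ["x" ++ e₀.fin]
34. n0.sig = 23  [23]
35. n0.key = 12  [len(B.live) + 9]

true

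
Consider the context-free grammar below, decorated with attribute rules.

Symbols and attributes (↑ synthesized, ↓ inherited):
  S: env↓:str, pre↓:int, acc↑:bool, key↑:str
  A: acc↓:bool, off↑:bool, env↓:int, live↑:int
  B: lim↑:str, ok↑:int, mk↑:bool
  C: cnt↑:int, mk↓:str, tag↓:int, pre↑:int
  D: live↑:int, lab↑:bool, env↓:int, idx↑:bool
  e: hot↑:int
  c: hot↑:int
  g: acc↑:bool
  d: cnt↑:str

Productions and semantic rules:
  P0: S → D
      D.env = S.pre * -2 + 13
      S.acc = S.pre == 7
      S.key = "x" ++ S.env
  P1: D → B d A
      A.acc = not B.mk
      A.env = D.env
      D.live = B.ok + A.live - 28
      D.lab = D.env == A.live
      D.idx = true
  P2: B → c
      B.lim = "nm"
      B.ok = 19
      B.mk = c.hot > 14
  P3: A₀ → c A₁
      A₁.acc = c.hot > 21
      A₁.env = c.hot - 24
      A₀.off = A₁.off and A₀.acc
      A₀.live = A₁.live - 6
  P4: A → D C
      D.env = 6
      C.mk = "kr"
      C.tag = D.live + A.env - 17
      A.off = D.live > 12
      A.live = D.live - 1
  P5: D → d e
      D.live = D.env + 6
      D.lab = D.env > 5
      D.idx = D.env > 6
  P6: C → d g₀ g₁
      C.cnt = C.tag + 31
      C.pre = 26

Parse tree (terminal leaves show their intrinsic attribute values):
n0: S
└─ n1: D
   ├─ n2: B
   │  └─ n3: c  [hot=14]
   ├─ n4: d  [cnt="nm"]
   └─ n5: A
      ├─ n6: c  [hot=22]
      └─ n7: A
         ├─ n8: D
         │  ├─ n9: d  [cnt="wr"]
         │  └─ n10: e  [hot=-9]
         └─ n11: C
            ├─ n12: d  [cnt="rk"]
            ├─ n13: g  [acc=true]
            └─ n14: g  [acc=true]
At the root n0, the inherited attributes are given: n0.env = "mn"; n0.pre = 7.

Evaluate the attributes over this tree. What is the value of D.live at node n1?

-4

1. n0.env = "mn"  [given at root]
2. n0.pre = 7  [given at root]
3. n1.env = -1  [S.pre * -2 + 13]
4. n3.hot = 14  [terminal]
5. n2.lim = "nm"  ["nm"]
6. n2.ok = 19  [19]
7. n2.mk = false  [c.hot > 14]
8. n4.cnt = "nm"  [terminal]
9. n5.acc = true  [not B.mk]
10. n5.env = -1  [D.env]
11. n6.hot = 22  [terminal]
12. n7.acc = true  [c.hot > 21]
13. n7.env = -2  [c.hot - 24]
14. n8.env = 6  [6]
15. n9.cnt = "wr"  [terminal]
16. n10.hot = -9  [terminal]
17. n8.live = 12  [D.env + 6]
18. n8.lab = true  [D.env > 5]
19. n8.idx = false  [D.env > 6]
20. n11.mk = "kr"  ["kr"]
21. n11.tag = -7  [D.live + A.env - 17]
22. n12.cnt = "rk"  [terminal]
23. n13.acc = true  [terminal]
24. n14.acc = true  [terminal]
25. n11.cnt = 24  [C.tag + 31]
26. n11.pre = 26  [26]
27. n7.off = false  [D.live > 12]
28. n7.live = 11  [D.live - 1]
29. n5.off = false  [A₁.off and A₀.acc]
30. n5.live = 5  [A₁.live - 6]
31. n1.live = -4  [B.ok + A.live - 28]
32. n1.lab = false  [D.env == A.live]
33. n1.idx = true  [true]
34. n0.acc = true  [S.pre == 7]
35. n0.key = "xmn"  ["x" ++ S.env]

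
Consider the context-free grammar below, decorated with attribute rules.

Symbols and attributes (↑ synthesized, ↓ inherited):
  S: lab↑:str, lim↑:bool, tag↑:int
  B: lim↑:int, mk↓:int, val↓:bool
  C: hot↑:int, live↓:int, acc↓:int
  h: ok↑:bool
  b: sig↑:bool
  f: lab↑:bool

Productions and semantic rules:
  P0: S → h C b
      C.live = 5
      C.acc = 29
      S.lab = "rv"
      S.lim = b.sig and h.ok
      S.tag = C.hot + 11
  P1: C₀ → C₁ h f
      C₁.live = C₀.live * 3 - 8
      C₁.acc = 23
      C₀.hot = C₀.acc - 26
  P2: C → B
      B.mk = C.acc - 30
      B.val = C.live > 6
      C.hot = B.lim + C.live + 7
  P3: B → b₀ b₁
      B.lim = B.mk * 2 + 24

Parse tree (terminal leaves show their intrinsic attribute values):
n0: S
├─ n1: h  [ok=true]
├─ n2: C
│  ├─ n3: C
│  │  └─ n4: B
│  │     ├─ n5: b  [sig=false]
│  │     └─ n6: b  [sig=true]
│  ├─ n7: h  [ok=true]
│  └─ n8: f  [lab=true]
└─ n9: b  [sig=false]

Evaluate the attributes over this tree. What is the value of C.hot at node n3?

1. n1.ok = true  [terminal]
2. n2.live = 5  [5]
3. n2.acc = 29  [29]
4. n3.live = 7  [C₀.live * 3 - 8]
5. n3.acc = 23  [23]
6. n4.mk = -7  [C.acc - 30]
7. n4.val = true  [C.live > 6]
8. n5.sig = false  [terminal]
9. n6.sig = true  [terminal]
10. n4.lim = 10  [B.mk * 2 + 24]
11. n3.hot = 24  [B.lim + C.live + 7]
12. n7.ok = true  [terminal]
13. n8.lab = true  [terminal]
14. n2.hot = 3  [C₀.acc - 26]
15. n9.sig = false  [terminal]
16. n0.lab = "rv"  ["rv"]
17. n0.lim = false  [b.sig and h.ok]
18. n0.tag = 14  [C.hot + 11]

24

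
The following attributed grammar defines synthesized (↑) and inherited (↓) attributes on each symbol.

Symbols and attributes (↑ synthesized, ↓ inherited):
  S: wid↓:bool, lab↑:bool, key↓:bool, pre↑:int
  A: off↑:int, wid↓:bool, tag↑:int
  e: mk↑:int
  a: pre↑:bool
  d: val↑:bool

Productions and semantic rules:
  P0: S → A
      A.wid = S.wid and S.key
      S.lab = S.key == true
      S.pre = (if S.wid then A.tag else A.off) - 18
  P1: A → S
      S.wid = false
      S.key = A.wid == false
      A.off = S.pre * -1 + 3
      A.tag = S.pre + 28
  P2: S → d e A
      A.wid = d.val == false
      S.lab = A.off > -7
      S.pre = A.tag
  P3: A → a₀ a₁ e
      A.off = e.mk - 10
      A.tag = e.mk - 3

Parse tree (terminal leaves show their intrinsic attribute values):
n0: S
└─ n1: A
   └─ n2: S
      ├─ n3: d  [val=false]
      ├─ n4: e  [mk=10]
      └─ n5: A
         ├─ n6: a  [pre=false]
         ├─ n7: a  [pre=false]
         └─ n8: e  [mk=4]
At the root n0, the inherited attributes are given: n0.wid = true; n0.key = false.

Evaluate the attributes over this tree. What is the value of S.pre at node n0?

1. n0.wid = true  [given at root]
2. n0.key = false  [given at root]
3. n1.wid = false  [S.wid and S.key]
4. n2.wid = false  [false]
5. n2.key = true  [A.wid == false]
6. n3.val = false  [terminal]
7. n4.mk = 10  [terminal]
8. n5.wid = true  [d.val == false]
9. n6.pre = false  [terminal]
10. n7.pre = false  [terminal]
11. n8.mk = 4  [terminal]
12. n5.off = -6  [e.mk - 10]
13. n5.tag = 1  [e.mk - 3]
14. n2.lab = true  [A.off > -7]
15. n2.pre = 1  [A.tag]
16. n1.off = 2  [S.pre * -1 + 3]
17. n1.tag = 29  [S.pre + 28]
18. n0.lab = false  [S.key == true]
19. n0.pre = 11  [(if S.wid then A.tag else A.off) - 18]

11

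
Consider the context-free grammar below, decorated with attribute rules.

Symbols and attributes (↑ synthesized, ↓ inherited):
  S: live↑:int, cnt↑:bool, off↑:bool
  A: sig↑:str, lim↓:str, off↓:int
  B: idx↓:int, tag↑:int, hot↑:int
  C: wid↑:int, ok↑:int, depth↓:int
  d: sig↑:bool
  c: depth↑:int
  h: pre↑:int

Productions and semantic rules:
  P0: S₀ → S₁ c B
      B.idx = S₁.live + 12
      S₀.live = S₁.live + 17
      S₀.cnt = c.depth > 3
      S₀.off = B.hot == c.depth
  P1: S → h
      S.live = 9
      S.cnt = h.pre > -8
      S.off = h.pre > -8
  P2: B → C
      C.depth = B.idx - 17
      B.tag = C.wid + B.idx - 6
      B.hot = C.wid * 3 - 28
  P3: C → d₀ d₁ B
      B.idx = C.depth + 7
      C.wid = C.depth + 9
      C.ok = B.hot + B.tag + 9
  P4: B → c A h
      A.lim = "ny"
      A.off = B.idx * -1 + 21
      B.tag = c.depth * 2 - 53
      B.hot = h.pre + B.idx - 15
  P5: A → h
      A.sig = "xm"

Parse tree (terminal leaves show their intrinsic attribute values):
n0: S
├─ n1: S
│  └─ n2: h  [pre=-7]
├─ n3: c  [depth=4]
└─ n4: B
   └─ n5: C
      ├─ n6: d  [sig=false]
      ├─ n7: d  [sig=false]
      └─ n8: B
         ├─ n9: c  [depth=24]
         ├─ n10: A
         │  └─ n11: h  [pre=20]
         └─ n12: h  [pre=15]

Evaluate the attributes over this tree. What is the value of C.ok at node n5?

1. n2.pre = -7  [terminal]
2. n1.live = 9  [9]
3. n1.cnt = true  [h.pre > -8]
4. n1.off = true  [h.pre > -8]
5. n3.depth = 4  [terminal]
6. n4.idx = 21  [S₁.live + 12]
7. n5.depth = 4  [B.idx - 17]
8. n6.sig = false  [terminal]
9. n7.sig = false  [terminal]
10. n8.idx = 11  [C.depth + 7]
11. n9.depth = 24  [terminal]
12. n10.lim = "ny"  ["ny"]
13. n10.off = 10  [B.idx * -1 + 21]
14. n11.pre = 20  [terminal]
15. n10.sig = "xm"  ["xm"]
16. n12.pre = 15  [terminal]
17. n8.tag = -5  [c.depth * 2 - 53]
18. n8.hot = 11  [h.pre + B.idx - 15]
19. n5.wid = 13  [C.depth + 9]
20. n5.ok = 15  [B.hot + B.tag + 9]
21. n4.tag = 28  [C.wid + B.idx - 6]
22. n4.hot = 11  [C.wid * 3 - 28]
23. n0.live = 26  [S₁.live + 17]
24. n0.cnt = true  [c.depth > 3]
25. n0.off = false  [B.hot == c.depth]

15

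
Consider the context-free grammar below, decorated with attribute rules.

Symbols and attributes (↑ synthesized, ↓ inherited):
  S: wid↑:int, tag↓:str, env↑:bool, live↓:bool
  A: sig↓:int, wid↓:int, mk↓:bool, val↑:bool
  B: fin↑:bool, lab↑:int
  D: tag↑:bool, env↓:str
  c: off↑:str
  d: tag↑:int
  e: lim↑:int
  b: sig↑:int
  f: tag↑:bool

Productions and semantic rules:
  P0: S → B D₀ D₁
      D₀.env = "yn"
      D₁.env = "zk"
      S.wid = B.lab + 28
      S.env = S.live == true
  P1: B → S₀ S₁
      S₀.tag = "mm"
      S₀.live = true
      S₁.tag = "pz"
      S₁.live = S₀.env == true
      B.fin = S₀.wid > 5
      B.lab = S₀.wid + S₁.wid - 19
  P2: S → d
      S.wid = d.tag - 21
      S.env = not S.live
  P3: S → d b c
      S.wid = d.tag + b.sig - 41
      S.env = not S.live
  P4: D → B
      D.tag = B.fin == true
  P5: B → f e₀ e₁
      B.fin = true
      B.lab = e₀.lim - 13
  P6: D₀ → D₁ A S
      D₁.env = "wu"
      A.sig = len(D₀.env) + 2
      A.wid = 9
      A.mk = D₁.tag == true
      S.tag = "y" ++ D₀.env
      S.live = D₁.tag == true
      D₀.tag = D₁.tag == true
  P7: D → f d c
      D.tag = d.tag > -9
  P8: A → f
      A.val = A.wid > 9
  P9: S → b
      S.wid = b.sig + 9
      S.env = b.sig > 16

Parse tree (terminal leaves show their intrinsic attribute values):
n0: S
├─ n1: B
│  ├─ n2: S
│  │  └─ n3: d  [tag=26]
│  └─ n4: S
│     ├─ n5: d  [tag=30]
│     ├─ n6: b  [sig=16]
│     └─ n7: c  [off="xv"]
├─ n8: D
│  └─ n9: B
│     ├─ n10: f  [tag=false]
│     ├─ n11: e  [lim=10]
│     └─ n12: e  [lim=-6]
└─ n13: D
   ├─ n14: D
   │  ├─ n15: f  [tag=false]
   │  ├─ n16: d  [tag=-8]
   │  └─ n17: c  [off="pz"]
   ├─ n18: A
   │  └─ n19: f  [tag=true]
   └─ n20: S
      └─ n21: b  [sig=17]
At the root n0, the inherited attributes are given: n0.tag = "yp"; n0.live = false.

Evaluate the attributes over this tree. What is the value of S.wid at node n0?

19

1. n0.tag = "yp"  [given at root]
2. n0.live = false  [given at root]
3. n2.tag = "mm"  ["mm"]
4. n2.live = true  [true]
5. n3.tag = 26  [terminal]
6. n2.wid = 5  [d.tag - 21]
7. n2.env = false  [not S.live]
8. n4.tag = "pz"  ["pz"]
9. n4.live = false  [S₀.env == true]
10. n5.tag = 30  [terminal]
11. n6.sig = 16  [terminal]
12. n7.off = "xv"  [terminal]
13. n4.wid = 5  [d.tag + b.sig - 41]
14. n4.env = true  [not S.live]
15. n1.fin = false  [S₀.wid > 5]
16. n1.lab = -9  [S₀.wid + S₁.wid - 19]
17. n8.env = "yn"  ["yn"]
18. n10.tag = false  [terminal]
19. n11.lim = 10  [terminal]
20. n12.lim = -6  [terminal]
21. n9.fin = true  [true]
22. n9.lab = -3  [e₀.lim - 13]
23. n8.tag = true  [B.fin == true]
24. n13.env = "zk"  ["zk"]
25. n14.env = "wu"  ["wu"]
26. n15.tag = false  [terminal]
27. n16.tag = -8  [terminal]
28. n17.off = "pz"  [terminal]
29. n14.tag = true  [d.tag > -9]
30. n18.sig = 4  [len(D₀.env) + 2]
31. n18.wid = 9  [9]
32. n18.mk = true  [D₁.tag == true]
33. n19.tag = true  [terminal]
34. n18.val = false  [A.wid > 9]
35. n20.tag = "yzk"  ["y" ++ D₀.env]
36. n20.live = true  [D₁.tag == true]
37. n21.sig = 17  [terminal]
38. n20.wid = 26  [b.sig + 9]
39. n20.env = true  [b.sig > 16]
40. n13.tag = true  [D₁.tag == true]
41. n0.wid = 19  [B.lab + 28]
42. n0.env = false  [S.live == true]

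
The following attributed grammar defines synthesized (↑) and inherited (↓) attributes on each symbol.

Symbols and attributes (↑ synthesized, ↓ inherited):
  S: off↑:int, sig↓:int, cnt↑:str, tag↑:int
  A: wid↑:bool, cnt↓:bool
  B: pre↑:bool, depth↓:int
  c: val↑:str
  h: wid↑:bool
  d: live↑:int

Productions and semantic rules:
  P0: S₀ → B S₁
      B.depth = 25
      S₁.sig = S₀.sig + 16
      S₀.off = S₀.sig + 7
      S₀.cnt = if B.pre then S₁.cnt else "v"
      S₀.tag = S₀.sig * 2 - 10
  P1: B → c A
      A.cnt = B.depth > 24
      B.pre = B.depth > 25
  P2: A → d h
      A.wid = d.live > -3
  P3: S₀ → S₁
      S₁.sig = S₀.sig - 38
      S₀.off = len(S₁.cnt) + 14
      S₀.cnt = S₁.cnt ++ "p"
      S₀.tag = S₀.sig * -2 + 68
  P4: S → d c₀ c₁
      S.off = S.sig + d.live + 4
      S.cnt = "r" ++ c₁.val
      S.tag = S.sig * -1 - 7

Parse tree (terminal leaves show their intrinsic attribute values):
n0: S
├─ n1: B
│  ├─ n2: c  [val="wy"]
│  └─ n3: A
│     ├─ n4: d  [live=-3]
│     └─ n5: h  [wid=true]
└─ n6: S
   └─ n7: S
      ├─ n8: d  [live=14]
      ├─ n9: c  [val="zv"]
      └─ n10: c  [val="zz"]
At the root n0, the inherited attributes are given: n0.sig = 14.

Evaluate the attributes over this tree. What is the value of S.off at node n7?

10

1. n0.sig = 14  [given at root]
2. n1.depth = 25  [25]
3. n2.val = "wy"  [terminal]
4. n3.cnt = true  [B.depth > 24]
5. n4.live = -3  [terminal]
6. n5.wid = true  [terminal]
7. n3.wid = false  [d.live > -3]
8. n1.pre = false  [B.depth > 25]
9. n6.sig = 30  [S₀.sig + 16]
10. n7.sig = -8  [S₀.sig - 38]
11. n8.live = 14  [terminal]
12. n9.val = "zv"  [terminal]
13. n10.val = "zz"  [terminal]
14. n7.off = 10  [S.sig + d.live + 4]
15. n7.cnt = "rzz"  ["r" ++ c₁.val]
16. n7.tag = 1  [S.sig * -1 - 7]
17. n6.off = 17  [len(S₁.cnt) + 14]
18. n6.cnt = "rzzp"  [S₁.cnt ++ "p"]
19. n6.tag = 8  [S₀.sig * -2 + 68]
20. n0.off = 21  [S₀.sig + 7]
21. n0.cnt = "v"  [if B.pre then S₁.cnt else "v"]
22. n0.tag = 18  [S₀.sig * 2 - 10]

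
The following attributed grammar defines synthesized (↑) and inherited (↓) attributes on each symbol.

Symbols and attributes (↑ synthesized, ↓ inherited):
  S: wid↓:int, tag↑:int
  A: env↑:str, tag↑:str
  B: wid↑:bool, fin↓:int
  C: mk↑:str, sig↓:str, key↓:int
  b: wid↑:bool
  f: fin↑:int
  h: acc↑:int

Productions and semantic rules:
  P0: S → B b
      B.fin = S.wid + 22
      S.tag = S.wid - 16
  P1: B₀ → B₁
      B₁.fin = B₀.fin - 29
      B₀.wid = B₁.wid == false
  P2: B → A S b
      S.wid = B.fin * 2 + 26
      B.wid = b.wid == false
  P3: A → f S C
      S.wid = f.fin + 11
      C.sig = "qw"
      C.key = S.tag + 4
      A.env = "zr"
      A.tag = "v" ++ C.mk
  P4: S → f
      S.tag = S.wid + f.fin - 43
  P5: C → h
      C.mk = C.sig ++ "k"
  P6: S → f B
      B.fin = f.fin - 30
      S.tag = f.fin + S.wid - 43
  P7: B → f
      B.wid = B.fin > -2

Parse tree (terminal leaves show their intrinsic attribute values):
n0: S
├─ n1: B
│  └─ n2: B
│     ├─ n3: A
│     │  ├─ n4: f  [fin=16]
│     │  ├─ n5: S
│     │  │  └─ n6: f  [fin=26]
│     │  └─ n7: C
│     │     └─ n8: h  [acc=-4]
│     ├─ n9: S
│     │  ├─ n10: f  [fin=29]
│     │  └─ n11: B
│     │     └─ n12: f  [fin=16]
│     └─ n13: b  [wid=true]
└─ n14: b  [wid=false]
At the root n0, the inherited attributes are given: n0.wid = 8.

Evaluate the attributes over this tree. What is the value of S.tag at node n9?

1. n0.wid = 8  [given at root]
2. n1.fin = 30  [S.wid + 22]
3. n2.fin = 1  [B₀.fin - 29]
4. n4.fin = 16  [terminal]
5. n5.wid = 27  [f.fin + 11]
6. n6.fin = 26  [terminal]
7. n5.tag = 10  [S.wid + f.fin - 43]
8. n7.sig = "qw"  ["qw"]
9. n7.key = 14  [S.tag + 4]
10. n8.acc = -4  [terminal]
11. n7.mk = "qwk"  [C.sig ++ "k"]
12. n3.env = "zr"  ["zr"]
13. n3.tag = "vqwk"  ["v" ++ C.mk]
14. n9.wid = 28  [B.fin * 2 + 26]
15. n10.fin = 29  [terminal]
16. n11.fin = -1  [f.fin - 30]
17. n12.fin = 16  [terminal]
18. n11.wid = true  [B.fin > -2]
19. n9.tag = 14  [f.fin + S.wid - 43]
20. n13.wid = true  [terminal]
21. n2.wid = false  [b.wid == false]
22. n1.wid = true  [B₁.wid == false]
23. n14.wid = false  [terminal]
24. n0.tag = -8  [S.wid - 16]

14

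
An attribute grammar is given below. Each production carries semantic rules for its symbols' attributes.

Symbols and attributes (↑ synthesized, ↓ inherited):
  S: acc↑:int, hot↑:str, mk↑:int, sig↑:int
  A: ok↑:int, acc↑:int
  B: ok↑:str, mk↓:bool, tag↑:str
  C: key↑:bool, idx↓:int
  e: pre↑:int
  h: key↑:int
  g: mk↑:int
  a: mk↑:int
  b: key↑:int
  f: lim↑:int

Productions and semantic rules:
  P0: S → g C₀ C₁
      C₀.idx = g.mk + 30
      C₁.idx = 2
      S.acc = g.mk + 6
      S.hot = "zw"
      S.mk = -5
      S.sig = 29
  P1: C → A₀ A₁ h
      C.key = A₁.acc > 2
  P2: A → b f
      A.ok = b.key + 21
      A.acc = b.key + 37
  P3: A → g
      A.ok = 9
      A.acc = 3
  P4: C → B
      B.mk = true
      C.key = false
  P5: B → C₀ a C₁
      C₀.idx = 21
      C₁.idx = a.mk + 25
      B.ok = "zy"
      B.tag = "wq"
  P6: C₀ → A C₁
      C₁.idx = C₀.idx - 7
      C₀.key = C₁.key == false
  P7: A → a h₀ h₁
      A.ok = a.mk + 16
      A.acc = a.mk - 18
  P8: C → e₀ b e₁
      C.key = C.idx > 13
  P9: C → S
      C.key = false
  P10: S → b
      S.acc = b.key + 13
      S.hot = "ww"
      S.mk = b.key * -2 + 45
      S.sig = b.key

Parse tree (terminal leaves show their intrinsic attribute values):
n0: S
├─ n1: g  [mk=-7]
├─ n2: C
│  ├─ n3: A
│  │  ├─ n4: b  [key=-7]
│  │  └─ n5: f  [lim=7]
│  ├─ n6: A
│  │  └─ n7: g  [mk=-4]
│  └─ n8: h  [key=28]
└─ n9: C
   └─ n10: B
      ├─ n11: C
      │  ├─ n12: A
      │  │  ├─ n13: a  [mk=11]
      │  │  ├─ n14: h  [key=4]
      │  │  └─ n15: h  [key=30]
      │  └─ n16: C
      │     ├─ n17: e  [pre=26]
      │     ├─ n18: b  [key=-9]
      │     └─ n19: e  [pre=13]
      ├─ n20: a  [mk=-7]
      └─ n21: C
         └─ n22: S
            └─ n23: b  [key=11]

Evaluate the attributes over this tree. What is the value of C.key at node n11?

1. n1.mk = -7  [terminal]
2. n2.idx = 23  [g.mk + 30]
3. n4.key = -7  [terminal]
4. n5.lim = 7  [terminal]
5. n3.ok = 14  [b.key + 21]
6. n3.acc = 30  [b.key + 37]
7. n7.mk = -4  [terminal]
8. n6.ok = 9  [9]
9. n6.acc = 3  [3]
10. n8.key = 28  [terminal]
11. n2.key = true  [A₁.acc > 2]
12. n9.idx = 2  [2]
13. n10.mk = true  [true]
14. n11.idx = 21  [21]
15. n13.mk = 11  [terminal]
16. n14.key = 4  [terminal]
17. n15.key = 30  [terminal]
18. n12.ok = 27  [a.mk + 16]
19. n12.acc = -7  [a.mk - 18]
20. n16.idx = 14  [C₀.idx - 7]
21. n17.pre = 26  [terminal]
22. n18.key = -9  [terminal]
23. n19.pre = 13  [terminal]
24. n16.key = true  [C.idx > 13]
25. n11.key = false  [C₁.key == false]
26. n20.mk = -7  [terminal]
27. n21.idx = 18  [a.mk + 25]
28. n23.key = 11  [terminal]
29. n22.acc = 24  [b.key + 13]
30. n22.hot = "ww"  ["ww"]
31. n22.mk = 23  [b.key * -2 + 45]
32. n22.sig = 11  [b.key]
33. n21.key = false  [false]
34. n10.ok = "zy"  ["zy"]
35. n10.tag = "wq"  ["wq"]
36. n9.key = false  [false]
37. n0.acc = -1  [g.mk + 6]
38. n0.hot = "zw"  ["zw"]
39. n0.mk = -5  [-5]
40. n0.sig = 29  [29]

false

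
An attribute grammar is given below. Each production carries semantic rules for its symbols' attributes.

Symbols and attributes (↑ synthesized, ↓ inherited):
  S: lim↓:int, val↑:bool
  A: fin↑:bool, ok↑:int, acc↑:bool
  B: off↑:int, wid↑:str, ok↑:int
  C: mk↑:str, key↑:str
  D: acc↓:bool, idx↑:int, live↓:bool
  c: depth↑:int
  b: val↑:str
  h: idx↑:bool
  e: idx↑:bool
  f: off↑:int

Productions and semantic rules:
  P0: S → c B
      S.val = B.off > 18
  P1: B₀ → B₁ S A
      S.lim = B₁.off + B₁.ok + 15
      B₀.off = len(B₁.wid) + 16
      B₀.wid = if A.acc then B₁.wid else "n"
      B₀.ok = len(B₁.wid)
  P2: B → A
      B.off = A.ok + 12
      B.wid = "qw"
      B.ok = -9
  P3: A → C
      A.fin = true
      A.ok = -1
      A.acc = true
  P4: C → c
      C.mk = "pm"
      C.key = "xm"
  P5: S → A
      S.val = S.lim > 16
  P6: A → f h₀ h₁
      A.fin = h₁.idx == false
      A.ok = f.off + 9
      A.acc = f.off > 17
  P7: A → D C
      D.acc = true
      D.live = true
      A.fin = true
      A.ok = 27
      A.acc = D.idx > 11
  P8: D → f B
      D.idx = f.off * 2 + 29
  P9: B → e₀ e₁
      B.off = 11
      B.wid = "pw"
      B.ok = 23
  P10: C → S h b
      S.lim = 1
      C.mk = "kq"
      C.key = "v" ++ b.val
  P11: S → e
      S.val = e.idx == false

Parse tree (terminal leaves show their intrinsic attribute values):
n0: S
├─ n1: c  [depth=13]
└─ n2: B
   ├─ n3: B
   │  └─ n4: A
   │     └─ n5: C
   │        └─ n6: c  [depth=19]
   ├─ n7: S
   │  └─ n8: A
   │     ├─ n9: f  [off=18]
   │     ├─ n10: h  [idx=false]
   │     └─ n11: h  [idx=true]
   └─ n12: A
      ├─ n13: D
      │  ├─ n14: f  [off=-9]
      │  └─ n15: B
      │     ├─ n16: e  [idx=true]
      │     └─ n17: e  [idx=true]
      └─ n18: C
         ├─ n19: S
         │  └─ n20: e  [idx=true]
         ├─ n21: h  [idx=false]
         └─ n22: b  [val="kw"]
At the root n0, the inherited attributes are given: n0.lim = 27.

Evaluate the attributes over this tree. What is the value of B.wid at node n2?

"n"

1. n0.lim = 27  [given at root]
2. n1.depth = 13  [terminal]
3. n6.depth = 19  [terminal]
4. n5.mk = "pm"  ["pm"]
5. n5.key = "xm"  ["xm"]
6. n4.fin = true  [true]
7. n4.ok = -1  [-1]
8. n4.acc = true  [true]
9. n3.off = 11  [A.ok + 12]
10. n3.wid = "qw"  ["qw"]
11. n3.ok = -9  [-9]
12. n7.lim = 17  [B₁.off + B₁.ok + 15]
13. n9.off = 18  [terminal]
14. n10.idx = false  [terminal]
15. n11.idx = true  [terminal]
16. n8.fin = false  [h₁.idx == false]
17. n8.ok = 27  [f.off + 9]
18. n8.acc = true  [f.off > 17]
19. n7.val = true  [S.lim > 16]
20. n13.acc = true  [true]
21. n13.live = true  [true]
22. n14.off = -9  [terminal]
23. n16.idx = true  [terminal]
24. n17.idx = true  [terminal]
25. n15.off = 11  [11]
26. n15.wid = "pw"  ["pw"]
27. n15.ok = 23  [23]
28. n13.idx = 11  [f.off * 2 + 29]
29. n19.lim = 1  [1]
30. n20.idx = true  [terminal]
31. n19.val = false  [e.idx == false]
32. n21.idx = false  [terminal]
33. n22.val = "kw"  [terminal]
34. n18.mk = "kq"  ["kq"]
35. n18.key = "vkw"  ["v" ++ b.val]
36. n12.fin = true  [true]
37. n12.ok = 27  [27]
38. n12.acc = false  [D.idx > 11]
39. n2.off = 18  [len(B₁.wid) + 16]
40. n2.wid = "n"  [if A.acc then B₁.wid else "n"]
41. n2.ok = 2  [len(B₁.wid)]
42. n0.val = false  [B.off > 18]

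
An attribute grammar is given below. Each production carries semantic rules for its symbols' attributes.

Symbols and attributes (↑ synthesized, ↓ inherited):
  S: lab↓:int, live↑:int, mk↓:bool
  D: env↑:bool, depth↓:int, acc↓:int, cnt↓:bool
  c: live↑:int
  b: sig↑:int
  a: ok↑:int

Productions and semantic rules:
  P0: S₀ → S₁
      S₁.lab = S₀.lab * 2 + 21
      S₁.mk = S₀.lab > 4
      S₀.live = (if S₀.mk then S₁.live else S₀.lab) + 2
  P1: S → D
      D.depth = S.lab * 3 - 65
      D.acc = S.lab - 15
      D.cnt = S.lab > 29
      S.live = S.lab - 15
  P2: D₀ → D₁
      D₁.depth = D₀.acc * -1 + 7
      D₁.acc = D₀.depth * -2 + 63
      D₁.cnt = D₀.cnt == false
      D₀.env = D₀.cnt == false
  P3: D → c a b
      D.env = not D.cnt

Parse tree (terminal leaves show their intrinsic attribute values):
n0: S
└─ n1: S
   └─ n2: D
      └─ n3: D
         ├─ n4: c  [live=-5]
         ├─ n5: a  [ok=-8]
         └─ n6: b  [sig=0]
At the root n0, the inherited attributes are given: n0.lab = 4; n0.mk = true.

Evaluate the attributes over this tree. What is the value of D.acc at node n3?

1. n0.lab = 4  [given at root]
2. n0.mk = true  [given at root]
3. n1.lab = 29  [S₀.lab * 2 + 21]
4. n1.mk = false  [S₀.lab > 4]
5. n2.depth = 22  [S.lab * 3 - 65]
6. n2.acc = 14  [S.lab - 15]
7. n2.cnt = false  [S.lab > 29]
8. n3.depth = -7  [D₀.acc * -1 + 7]
9. n3.acc = 19  [D₀.depth * -2 + 63]
10. n3.cnt = true  [D₀.cnt == false]
11. n4.live = -5  [terminal]
12. n5.ok = -8  [terminal]
13. n6.sig = 0  [terminal]
14. n3.env = false  [not D.cnt]
15. n2.env = true  [D₀.cnt == false]
16. n1.live = 14  [S.lab - 15]
17. n0.live = 16  [(if S₀.mk then S₁.live else S₀.lab) + 2]

19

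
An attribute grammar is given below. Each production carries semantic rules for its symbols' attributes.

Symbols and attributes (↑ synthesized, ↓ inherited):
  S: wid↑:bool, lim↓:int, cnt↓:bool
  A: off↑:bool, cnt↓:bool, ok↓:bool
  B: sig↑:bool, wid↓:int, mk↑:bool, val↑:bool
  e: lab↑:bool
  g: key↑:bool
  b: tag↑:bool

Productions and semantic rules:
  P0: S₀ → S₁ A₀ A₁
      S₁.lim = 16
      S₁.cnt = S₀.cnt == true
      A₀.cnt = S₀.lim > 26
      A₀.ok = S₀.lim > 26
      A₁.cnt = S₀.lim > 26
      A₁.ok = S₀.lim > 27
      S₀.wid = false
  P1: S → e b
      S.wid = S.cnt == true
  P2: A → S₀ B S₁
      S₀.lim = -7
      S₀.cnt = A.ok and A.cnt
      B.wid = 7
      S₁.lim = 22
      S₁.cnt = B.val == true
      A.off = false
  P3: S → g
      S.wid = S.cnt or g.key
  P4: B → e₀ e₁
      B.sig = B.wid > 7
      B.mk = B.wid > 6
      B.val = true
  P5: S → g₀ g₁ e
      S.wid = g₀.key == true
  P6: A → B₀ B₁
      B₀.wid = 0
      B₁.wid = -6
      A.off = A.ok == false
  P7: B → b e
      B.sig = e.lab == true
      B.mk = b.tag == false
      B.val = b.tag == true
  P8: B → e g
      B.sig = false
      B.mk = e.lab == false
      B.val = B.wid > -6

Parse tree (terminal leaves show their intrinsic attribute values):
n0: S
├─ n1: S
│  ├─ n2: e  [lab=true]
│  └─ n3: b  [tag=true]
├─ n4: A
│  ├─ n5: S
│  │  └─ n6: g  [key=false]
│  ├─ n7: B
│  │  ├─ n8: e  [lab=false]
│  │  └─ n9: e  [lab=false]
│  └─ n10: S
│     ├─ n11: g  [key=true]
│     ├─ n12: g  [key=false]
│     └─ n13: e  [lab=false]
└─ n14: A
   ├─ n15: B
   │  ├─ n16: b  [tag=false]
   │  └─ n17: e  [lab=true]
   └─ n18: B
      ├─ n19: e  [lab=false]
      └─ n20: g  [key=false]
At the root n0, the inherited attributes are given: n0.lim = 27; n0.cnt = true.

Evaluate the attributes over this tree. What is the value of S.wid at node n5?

1. n0.lim = 27  [given at root]
2. n0.cnt = true  [given at root]
3. n1.lim = 16  [16]
4. n1.cnt = true  [S₀.cnt == true]
5. n2.lab = true  [terminal]
6. n3.tag = true  [terminal]
7. n1.wid = true  [S.cnt == true]
8. n4.cnt = true  [S₀.lim > 26]
9. n4.ok = true  [S₀.lim > 26]
10. n5.lim = -7  [-7]
11. n5.cnt = true  [A.ok and A.cnt]
12. n6.key = false  [terminal]
13. n5.wid = true  [S.cnt or g.key]
14. n7.wid = 7  [7]
15. n8.lab = false  [terminal]
16. n9.lab = false  [terminal]
17. n7.sig = false  [B.wid > 7]
18. n7.mk = true  [B.wid > 6]
19. n7.val = true  [true]
20. n10.lim = 22  [22]
21. n10.cnt = true  [B.val == true]
22. n11.key = true  [terminal]
23. n12.key = false  [terminal]
24. n13.lab = false  [terminal]
25. n10.wid = true  [g₀.key == true]
26. n4.off = false  [false]
27. n14.cnt = true  [S₀.lim > 26]
28. n14.ok = false  [S₀.lim > 27]
29. n15.wid = 0  [0]
30. n16.tag = false  [terminal]
31. n17.lab = true  [terminal]
32. n15.sig = true  [e.lab == true]
33. n15.mk = true  [b.tag == false]
34. n15.val = false  [b.tag == true]
35. n18.wid = -6  [-6]
36. n19.lab = false  [terminal]
37. n20.key = false  [terminal]
38. n18.sig = false  [false]
39. n18.mk = true  [e.lab == false]
40. n18.val = false  [B.wid > -6]
41. n14.off = true  [A.ok == false]
42. n0.wid = false  [false]

true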